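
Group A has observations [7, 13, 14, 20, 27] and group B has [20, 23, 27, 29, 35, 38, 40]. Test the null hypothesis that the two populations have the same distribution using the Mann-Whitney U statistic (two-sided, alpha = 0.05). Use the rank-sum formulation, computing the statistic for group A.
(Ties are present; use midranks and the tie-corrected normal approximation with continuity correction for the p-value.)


Step 1: Combine and sort all 12 observations; assign midranks.
sorted (value, group): (7,X), (13,X), (14,X), (20,X), (20,Y), (23,Y), (27,X), (27,Y), (29,Y), (35,Y), (38,Y), (40,Y)
ranks: 7->1, 13->2, 14->3, 20->4.5, 20->4.5, 23->6, 27->7.5, 27->7.5, 29->9, 35->10, 38->11, 40->12
Step 2: Rank sum for X: R1 = 1 + 2 + 3 + 4.5 + 7.5 = 18.
Step 3: U_X = R1 - n1(n1+1)/2 = 18 - 5*6/2 = 18 - 15 = 3.
       U_Y = n1*n2 - U_X = 35 - 3 = 32.
Step 4: Ties are present, so use the tie-corrected normal approximation (with continuity correction) for the p-value.
Step 5: p-value = 0.022514; compare to alpha = 0.05. reject H0.

U_X = 3, p = 0.022514, reject H0 at alpha = 0.05.


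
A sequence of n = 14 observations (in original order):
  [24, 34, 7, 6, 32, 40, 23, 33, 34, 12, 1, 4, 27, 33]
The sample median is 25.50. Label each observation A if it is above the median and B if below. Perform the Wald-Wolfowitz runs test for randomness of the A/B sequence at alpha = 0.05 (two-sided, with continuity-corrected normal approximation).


Step 1: Compute median = 25.50; label A = above, B = below.
Labels in order: BABBAABAABBBAA  (n_A = 7, n_B = 7)
Step 2: Count runs R = 8.
Step 3: Under H0 (random ordering), E[R] = 2*n_A*n_B/(n_A+n_B) + 1 = 2*7*7/14 + 1 = 8.0000.
        Var[R] = 2*n_A*n_B*(2*n_A*n_B - n_A - n_B) / ((n_A+n_B)^2 * (n_A+n_B-1)) = 8232/2548 = 3.2308.
        SD[R] = 1.7974.
Step 4: R = E[R], so z = 0 with no continuity correction.
Step 5: Two-sided p-value via normal approximation = 2*(1 - Phi(|z|)) = 1.000000.
Step 6: alpha = 0.05. fail to reject H0.

R = 8, z = 0.0000, p = 1.000000, fail to reject H0.


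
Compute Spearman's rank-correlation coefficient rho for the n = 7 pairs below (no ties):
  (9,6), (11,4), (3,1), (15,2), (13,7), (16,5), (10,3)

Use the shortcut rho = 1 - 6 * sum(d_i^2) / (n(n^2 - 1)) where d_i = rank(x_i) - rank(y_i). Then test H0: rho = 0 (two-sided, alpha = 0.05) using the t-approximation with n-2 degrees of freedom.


Step 1: Rank x and y separately (midranks; no ties here).
rank(x): 9->2, 11->4, 3->1, 15->6, 13->5, 16->7, 10->3
rank(y): 6->6, 4->4, 1->1, 2->2, 7->7, 5->5, 3->3
Step 2: d_i = R_x(i) - R_y(i); compute d_i^2.
  (2-6)^2=16, (4-4)^2=0, (1-1)^2=0, (6-2)^2=16, (5-7)^2=4, (7-5)^2=4, (3-3)^2=0
sum(d^2) = 40.
Step 3: rho = 1 - 6*40 / (7*(7^2 - 1)) = 1 - 240/336 = 0.285714.
Step 4: Under H0, t = rho * sqrt((n-2)/(1-rho^2)) = 0.6667 ~ t(5).
Step 5: Two-sided p-value from the t-distribution with 5 df = 0.534509.
Step 6: alpha = 0.05. fail to reject H0.

rho = 0.2857, p = 0.534509, fail to reject H0 at alpha = 0.05.


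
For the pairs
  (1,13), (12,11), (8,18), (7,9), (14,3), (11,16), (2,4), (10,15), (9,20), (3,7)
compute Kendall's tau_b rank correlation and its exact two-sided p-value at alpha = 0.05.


Step 1: Enumerate the 45 unordered pairs (i,j) with i<j and classify each by sign(x_j-x_i) * sign(y_j-y_i).
  (1,2):dx=+11,dy=-2->D; (1,3):dx=+7,dy=+5->C; (1,4):dx=+6,dy=-4->D; (1,5):dx=+13,dy=-10->D
  (1,6):dx=+10,dy=+3->C; (1,7):dx=+1,dy=-9->D; (1,8):dx=+9,dy=+2->C; (1,9):dx=+8,dy=+7->C
  (1,10):dx=+2,dy=-6->D; (2,3):dx=-4,dy=+7->D; (2,4):dx=-5,dy=-2->C; (2,5):dx=+2,dy=-8->D
  (2,6):dx=-1,dy=+5->D; (2,7):dx=-10,dy=-7->C; (2,8):dx=-2,dy=+4->D; (2,9):dx=-3,dy=+9->D
  (2,10):dx=-9,dy=-4->C; (3,4):dx=-1,dy=-9->C; (3,5):dx=+6,dy=-15->D; (3,6):dx=+3,dy=-2->D
  (3,7):dx=-6,dy=-14->C; (3,8):dx=+2,dy=-3->D; (3,9):dx=+1,dy=+2->C; (3,10):dx=-5,dy=-11->C
  (4,5):dx=+7,dy=-6->D; (4,6):dx=+4,dy=+7->C; (4,7):dx=-5,dy=-5->C; (4,8):dx=+3,dy=+6->C
  (4,9):dx=+2,dy=+11->C; (4,10):dx=-4,dy=-2->C; (5,6):dx=-3,dy=+13->D; (5,7):dx=-12,dy=+1->D
  (5,8):dx=-4,dy=+12->D; (5,9):dx=-5,dy=+17->D; (5,10):dx=-11,dy=+4->D; (6,7):dx=-9,dy=-12->C
  (6,8):dx=-1,dy=-1->C; (6,9):dx=-2,dy=+4->D; (6,10):dx=-8,dy=-9->C; (7,8):dx=+8,dy=+11->C
  (7,9):dx=+7,dy=+16->C; (7,10):dx=+1,dy=+3->C; (8,9):dx=-1,dy=+5->D; (8,10):dx=-7,dy=-8->C
  (9,10):dx=-6,dy=-13->C
Step 2: C = 24, D = 21, total pairs = 45.
Step 3: tau = (C - D)/(n(n-1)/2) = (24 - 21)/45 = 0.066667.
Step 4: Exact two-sided p-value (enumerate n! = 3628800 permutations of y under H0): p = 0.861801.
Step 5: alpha = 0.05. fail to reject H0.

tau_b = 0.0667 (C=24, D=21), p = 0.861801, fail to reject H0.


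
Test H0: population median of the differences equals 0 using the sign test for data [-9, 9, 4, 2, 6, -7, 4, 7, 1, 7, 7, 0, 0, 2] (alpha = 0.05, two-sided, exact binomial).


Step 1: Discard zero differences. Original n = 14; n_eff = number of nonzero differences = 12.
Nonzero differences (with sign): -9, +9, +4, +2, +6, -7, +4, +7, +1, +7, +7, +2
Step 2: Count signs: positive = 10, negative = 2.
Step 3: Under H0: P(positive) = 0.5, so the number of positives S ~ Bin(12, 0.5).
Step 4: Two-sided exact p-value = sum of Bin(12,0.5) probabilities at or below the observed probability = 0.038574.
Step 5: alpha = 0.05. reject H0.

n_eff = 12, pos = 10, neg = 2, p = 0.038574, reject H0.


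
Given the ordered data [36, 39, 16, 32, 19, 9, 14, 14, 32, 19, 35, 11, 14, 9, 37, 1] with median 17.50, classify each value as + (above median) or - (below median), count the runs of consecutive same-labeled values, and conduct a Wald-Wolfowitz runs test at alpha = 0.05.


Step 1: Compute median = 17.50; label A = above, B = below.
Labels in order: AABAABBBAAABBBAB  (n_A = 8, n_B = 8)
Step 2: Count runs R = 8.
Step 3: Under H0 (random ordering), E[R] = 2*n_A*n_B/(n_A+n_B) + 1 = 2*8*8/16 + 1 = 9.0000.
        Var[R] = 2*n_A*n_B*(2*n_A*n_B - n_A - n_B) / ((n_A+n_B)^2 * (n_A+n_B-1)) = 14336/3840 = 3.7333.
        SD[R] = 1.9322.
Step 4: Continuity-corrected z = (R + 0.5 - E[R]) / SD[R] = (8 + 0.5 - 9.0000) / 1.9322 = -0.2588.
Step 5: Two-sided p-value via normal approximation = 2*(1 - Phi(|z|)) = 0.795809.
Step 6: alpha = 0.05. fail to reject H0.

R = 8, z = -0.2588, p = 0.795809, fail to reject H0.


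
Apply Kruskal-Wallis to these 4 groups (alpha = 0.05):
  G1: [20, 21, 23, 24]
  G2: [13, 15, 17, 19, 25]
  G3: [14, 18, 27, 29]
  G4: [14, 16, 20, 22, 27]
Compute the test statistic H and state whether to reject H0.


Step 1: Combine all N = 18 observations and assign midranks.
sorted (value, group, rank): (13,G2,1), (14,G3,2.5), (14,G4,2.5), (15,G2,4), (16,G4,5), (17,G2,6), (18,G3,7), (19,G2,8), (20,G1,9.5), (20,G4,9.5), (21,G1,11), (22,G4,12), (23,G1,13), (24,G1,14), (25,G2,15), (27,G3,16.5), (27,G4,16.5), (29,G3,18)
Step 2: Sum ranks within each group.
R_1 = 47.5 (n_1 = 4)
R_2 = 34 (n_2 = 5)
R_3 = 44 (n_3 = 4)
R_4 = 45.5 (n_4 = 5)
Step 3: H = 12/(N(N+1)) * sum(R_i^2/n_i) - 3(N+1)
     = 12/(18*19) * (47.5^2/4 + 34^2/5 + 44^2/4 + 45.5^2/5) - 3*19
     = 0.035088 * 1693.31 - 57
     = 2.414474.
Step 4: Ties present; correction factor C = 1 - 18/(18^3 - 18) = 0.996904. Corrected H = 2.414474 / 0.996904 = 2.421972.
Step 5: Under H0, H ~ chi^2(3); p-value = 0.489558.
Step 6: alpha = 0.05. fail to reject H0.

H = 2.4220, df = 3, p = 0.489558, fail to reject H0.


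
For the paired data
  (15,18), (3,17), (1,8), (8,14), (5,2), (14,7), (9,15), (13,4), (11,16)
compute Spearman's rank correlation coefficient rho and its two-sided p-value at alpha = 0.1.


Step 1: Rank x and y separately (midranks; no ties here).
rank(x): 15->9, 3->2, 1->1, 8->4, 5->3, 14->8, 9->5, 13->7, 11->6
rank(y): 18->9, 17->8, 8->4, 14->5, 2->1, 7->3, 15->6, 4->2, 16->7
Step 2: d_i = R_x(i) - R_y(i); compute d_i^2.
  (9-9)^2=0, (2-8)^2=36, (1-4)^2=9, (4-5)^2=1, (3-1)^2=4, (8-3)^2=25, (5-6)^2=1, (7-2)^2=25, (6-7)^2=1
sum(d^2) = 102.
Step 3: rho = 1 - 6*102 / (9*(9^2 - 1)) = 1 - 612/720 = 0.150000.
Step 4: Under H0, t = rho * sqrt((n-2)/(1-rho^2)) = 0.4014 ~ t(7).
Step 5: Two-sided p-value from the t-distribution with 7 df = 0.700094.
Step 6: alpha = 0.1. fail to reject H0.

rho = 0.1500, p = 0.700094, fail to reject H0 at alpha = 0.1.


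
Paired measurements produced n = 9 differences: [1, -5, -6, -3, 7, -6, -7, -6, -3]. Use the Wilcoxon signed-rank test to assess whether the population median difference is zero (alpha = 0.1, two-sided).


Step 1: Drop any zero differences (none here) and take |d_i|.
|d| = [1, 5, 6, 3, 7, 6, 7, 6, 3]
Step 2: Midrank |d_i| (ties get averaged ranks).
ranks: |1|->1, |5|->4, |6|->6, |3|->2.5, |7|->8.5, |6|->6, |7|->8.5, |6|->6, |3|->2.5
Step 3: Attach original signs; sum ranks with positive sign and with negative sign.
W+ = 1 + 8.5 = 9.5
W- = 4 + 6 + 2.5 + 6 + 8.5 + 6 + 2.5 = 35.5
(Check: W+ + W- = 45 should equal n(n+1)/2 = 45.)
Step 4: Test statistic W = min(W+, W-) = 9.5.
Step 5: Ties in |d|, so use the tie-corrected normal approximation.
        E[W] = n(n+1)/4 = 9*10/4 = 22.5.
        Tie groups: |d|=3 (t=2), |d|=6 (t=3), |d|=7 (t=2); sum(t^3 - t) = 36.
        Var[W] = n(n+1)(2n+1)/24 - sum(t^3-t)/48 = 1710/24 - 36/48 = 70.5.
        z = (W - E[W]) / sqrt(Var[W]) = (9.5 - 22.5) / 8.3964 = -1.5483.
        Two-sided p = 2*Phi(z) = 0.121556.
Step 6: alpha = 0.1. fail to reject H0.

W+ = 9.5, W- = 35.5, W = min = 9.5, p = 0.121556, fail to reject H0.


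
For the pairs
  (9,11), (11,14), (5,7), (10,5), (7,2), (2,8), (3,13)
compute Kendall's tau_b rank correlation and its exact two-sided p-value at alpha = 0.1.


Step 1: Enumerate the 21 unordered pairs (i,j) with i<j and classify each by sign(x_j-x_i) * sign(y_j-y_i).
  (1,2):dx=+2,dy=+3->C; (1,3):dx=-4,dy=-4->C; (1,4):dx=+1,dy=-6->D; (1,5):dx=-2,dy=-9->C
  (1,6):dx=-7,dy=-3->C; (1,7):dx=-6,dy=+2->D; (2,3):dx=-6,dy=-7->C; (2,4):dx=-1,dy=-9->C
  (2,5):dx=-4,dy=-12->C; (2,6):dx=-9,dy=-6->C; (2,7):dx=-8,dy=-1->C; (3,4):dx=+5,dy=-2->D
  (3,5):dx=+2,dy=-5->D; (3,6):dx=-3,dy=+1->D; (3,7):dx=-2,dy=+6->D; (4,5):dx=-3,dy=-3->C
  (4,6):dx=-8,dy=+3->D; (4,7):dx=-7,dy=+8->D; (5,6):dx=-5,dy=+6->D; (5,7):dx=-4,dy=+11->D
  (6,7):dx=+1,dy=+5->C
Step 2: C = 11, D = 10, total pairs = 21.
Step 3: tau = (C - D)/(n(n-1)/2) = (11 - 10)/21 = 0.047619.
Step 4: Exact two-sided p-value (enumerate n! = 5040 permutations of y under H0): p = 1.000000.
Step 5: alpha = 0.1. fail to reject H0.

tau_b = 0.0476 (C=11, D=10), p = 1.000000, fail to reject H0.


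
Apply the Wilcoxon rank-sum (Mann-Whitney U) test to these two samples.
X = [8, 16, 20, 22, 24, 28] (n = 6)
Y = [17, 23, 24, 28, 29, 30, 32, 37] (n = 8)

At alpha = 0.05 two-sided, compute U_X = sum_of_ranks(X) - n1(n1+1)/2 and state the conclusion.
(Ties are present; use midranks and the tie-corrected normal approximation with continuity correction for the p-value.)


Step 1: Combine and sort all 14 observations; assign midranks.
sorted (value, group): (8,X), (16,X), (17,Y), (20,X), (22,X), (23,Y), (24,X), (24,Y), (28,X), (28,Y), (29,Y), (30,Y), (32,Y), (37,Y)
ranks: 8->1, 16->2, 17->3, 20->4, 22->5, 23->6, 24->7.5, 24->7.5, 28->9.5, 28->9.5, 29->11, 30->12, 32->13, 37->14
Step 2: Rank sum for X: R1 = 1 + 2 + 4 + 5 + 7.5 + 9.5 = 29.
Step 3: U_X = R1 - n1(n1+1)/2 = 29 - 6*7/2 = 29 - 21 = 8.
       U_Y = n1*n2 - U_X = 48 - 8 = 40.
Step 4: Ties are present, so use the tie-corrected normal approximation (with continuity correction) for the p-value.
Step 5: p-value = 0.044915; compare to alpha = 0.05. reject H0.

U_X = 8, p = 0.044915, reject H0 at alpha = 0.05.


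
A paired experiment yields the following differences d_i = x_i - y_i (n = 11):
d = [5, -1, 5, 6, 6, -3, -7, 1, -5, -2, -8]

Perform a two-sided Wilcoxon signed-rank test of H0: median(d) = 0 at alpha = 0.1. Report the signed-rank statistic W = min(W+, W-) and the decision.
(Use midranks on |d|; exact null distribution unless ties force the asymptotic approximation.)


Step 1: Drop any zero differences (none here) and take |d_i|.
|d| = [5, 1, 5, 6, 6, 3, 7, 1, 5, 2, 8]
Step 2: Midrank |d_i| (ties get averaged ranks).
ranks: |5|->6, |1|->1.5, |5|->6, |6|->8.5, |6|->8.5, |3|->4, |7|->10, |1|->1.5, |5|->6, |2|->3, |8|->11
Step 3: Attach original signs; sum ranks with positive sign and with negative sign.
W+ = 6 + 6 + 8.5 + 8.5 + 1.5 = 30.5
W- = 1.5 + 4 + 10 + 6 + 3 + 11 = 35.5
(Check: W+ + W- = 66 should equal n(n+1)/2 = 66.)
Step 4: Test statistic W = min(W+, W-) = 30.5.
Step 5: Ties in |d|, so use the tie-corrected normal approximation.
        E[W] = n(n+1)/4 = 11*12/4 = 33.
        Tie groups: |d|=1 (t=2), |d|=5 (t=3), |d|=6 (t=2); sum(t^3 - t) = 36.
        Var[W] = n(n+1)(2n+1)/24 - sum(t^3-t)/48 = 3036/24 - 36/48 = 125.75.
        z = (W - E[W]) / sqrt(Var[W]) = (30.5 - 33) / 11.2138 = -0.2229.
        Two-sided p = 2*Phi(z) = 0.823583.
Step 6: alpha = 0.1. fail to reject H0.

W+ = 30.5, W- = 35.5, W = min = 30.5, p = 0.823583, fail to reject H0.


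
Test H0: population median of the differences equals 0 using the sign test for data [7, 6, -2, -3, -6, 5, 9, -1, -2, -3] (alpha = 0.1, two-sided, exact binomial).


Step 1: Discard zero differences. Original n = 10; n_eff = number of nonzero differences = 10.
Nonzero differences (with sign): +7, +6, -2, -3, -6, +5, +9, -1, -2, -3
Step 2: Count signs: positive = 4, negative = 6.
Step 3: Under H0: P(positive) = 0.5, so the number of positives S ~ Bin(10, 0.5).
Step 4: Two-sided exact p-value = sum of Bin(10,0.5) probabilities at or below the observed probability = 0.753906.
Step 5: alpha = 0.1. fail to reject H0.

n_eff = 10, pos = 4, neg = 6, p = 0.753906, fail to reject H0.


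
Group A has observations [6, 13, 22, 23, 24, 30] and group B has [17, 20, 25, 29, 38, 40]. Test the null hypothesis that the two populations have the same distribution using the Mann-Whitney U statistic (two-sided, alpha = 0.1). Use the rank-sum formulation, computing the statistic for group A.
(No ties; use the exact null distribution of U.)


Step 1: Combine and sort all 12 observations; assign midranks.
sorted (value, group): (6,X), (13,X), (17,Y), (20,Y), (22,X), (23,X), (24,X), (25,Y), (29,Y), (30,X), (38,Y), (40,Y)
ranks: 6->1, 13->2, 17->3, 20->4, 22->5, 23->6, 24->7, 25->8, 29->9, 30->10, 38->11, 40->12
Step 2: Rank sum for X: R1 = 1 + 2 + 5 + 6 + 7 + 10 = 31.
Step 3: U_X = R1 - n1(n1+1)/2 = 31 - 6*7/2 = 31 - 21 = 10.
       U_Y = n1*n2 - U_X = 36 - 10 = 26.
Step 4: No ties, so the exact null distribution of U (based on enumerating the C(12,6) = 924 equally likely rank assignments) gives the two-sided p-value.
Step 5: p-value = 0.240260; compare to alpha = 0.1. fail to reject H0.

U_X = 10, p = 0.240260, fail to reject H0 at alpha = 0.1.


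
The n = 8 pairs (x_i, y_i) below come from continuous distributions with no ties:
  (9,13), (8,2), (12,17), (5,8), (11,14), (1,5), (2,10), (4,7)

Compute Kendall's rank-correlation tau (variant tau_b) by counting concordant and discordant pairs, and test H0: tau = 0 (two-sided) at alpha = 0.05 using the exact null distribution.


Step 1: Enumerate the 28 unordered pairs (i,j) with i<j and classify each by sign(x_j-x_i) * sign(y_j-y_i).
  (1,2):dx=-1,dy=-11->C; (1,3):dx=+3,dy=+4->C; (1,4):dx=-4,dy=-5->C; (1,5):dx=+2,dy=+1->C
  (1,6):dx=-8,dy=-8->C; (1,7):dx=-7,dy=-3->C; (1,8):dx=-5,dy=-6->C; (2,3):dx=+4,dy=+15->C
  (2,4):dx=-3,dy=+6->D; (2,5):dx=+3,dy=+12->C; (2,6):dx=-7,dy=+3->D; (2,7):dx=-6,dy=+8->D
  (2,8):dx=-4,dy=+5->D; (3,4):dx=-7,dy=-9->C; (3,5):dx=-1,dy=-3->C; (3,6):dx=-11,dy=-12->C
  (3,7):dx=-10,dy=-7->C; (3,8):dx=-8,dy=-10->C; (4,5):dx=+6,dy=+6->C; (4,6):dx=-4,dy=-3->C
  (4,7):dx=-3,dy=+2->D; (4,8):dx=-1,dy=-1->C; (5,6):dx=-10,dy=-9->C; (5,7):dx=-9,dy=-4->C
  (5,8):dx=-7,dy=-7->C; (6,7):dx=+1,dy=+5->C; (6,8):dx=+3,dy=+2->C; (7,8):dx=+2,dy=-3->D
Step 2: C = 22, D = 6, total pairs = 28.
Step 3: tau = (C - D)/(n(n-1)/2) = (22 - 6)/28 = 0.571429.
Step 4: Exact two-sided p-value (enumerate n! = 40320 permutations of y under H0): p = 0.061012.
Step 5: alpha = 0.05. fail to reject H0.

tau_b = 0.5714 (C=22, D=6), p = 0.061012, fail to reject H0.


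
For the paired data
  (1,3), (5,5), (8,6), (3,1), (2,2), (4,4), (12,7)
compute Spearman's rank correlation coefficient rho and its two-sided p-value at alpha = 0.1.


Step 1: Rank x and y separately (midranks; no ties here).
rank(x): 1->1, 5->5, 8->6, 3->3, 2->2, 4->4, 12->7
rank(y): 3->3, 5->5, 6->6, 1->1, 2->2, 4->4, 7->7
Step 2: d_i = R_x(i) - R_y(i); compute d_i^2.
  (1-3)^2=4, (5-5)^2=0, (6-6)^2=0, (3-1)^2=4, (2-2)^2=0, (4-4)^2=0, (7-7)^2=0
sum(d^2) = 8.
Step 3: rho = 1 - 6*8 / (7*(7^2 - 1)) = 1 - 48/336 = 0.857143.
Step 4: Under H0, t = rho * sqrt((n-2)/(1-rho^2)) = 3.7210 ~ t(5).
Step 5: Two-sided p-value from the t-distribution with 5 df = 0.013697.
Step 6: alpha = 0.1. reject H0.

rho = 0.8571, p = 0.013697, reject H0 at alpha = 0.1.


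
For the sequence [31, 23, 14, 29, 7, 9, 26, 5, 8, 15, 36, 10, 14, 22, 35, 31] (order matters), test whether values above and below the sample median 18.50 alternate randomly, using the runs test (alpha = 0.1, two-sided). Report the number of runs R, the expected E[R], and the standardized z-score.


Step 1: Compute median = 18.50; label A = above, B = below.
Labels in order: AABABBABBBABBAAA  (n_A = 8, n_B = 8)
Step 2: Count runs R = 9.
Step 3: Under H0 (random ordering), E[R] = 2*n_A*n_B/(n_A+n_B) + 1 = 2*8*8/16 + 1 = 9.0000.
        Var[R] = 2*n_A*n_B*(2*n_A*n_B - n_A - n_B) / ((n_A+n_B)^2 * (n_A+n_B-1)) = 14336/3840 = 3.7333.
        SD[R] = 1.9322.
Step 4: R = E[R], so z = 0 with no continuity correction.
Step 5: Two-sided p-value via normal approximation = 2*(1 - Phi(|z|)) = 1.000000.
Step 6: alpha = 0.1. fail to reject H0.

R = 9, z = 0.0000, p = 1.000000, fail to reject H0.


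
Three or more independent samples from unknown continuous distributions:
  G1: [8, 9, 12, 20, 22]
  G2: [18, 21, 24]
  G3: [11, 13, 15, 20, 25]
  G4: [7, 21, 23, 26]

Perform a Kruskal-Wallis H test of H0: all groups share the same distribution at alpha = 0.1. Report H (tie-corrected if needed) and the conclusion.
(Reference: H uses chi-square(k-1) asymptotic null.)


Step 1: Combine all N = 17 observations and assign midranks.
sorted (value, group, rank): (7,G4,1), (8,G1,2), (9,G1,3), (11,G3,4), (12,G1,5), (13,G3,6), (15,G3,7), (18,G2,8), (20,G1,9.5), (20,G3,9.5), (21,G2,11.5), (21,G4,11.5), (22,G1,13), (23,G4,14), (24,G2,15), (25,G3,16), (26,G4,17)
Step 2: Sum ranks within each group.
R_1 = 32.5 (n_1 = 5)
R_2 = 34.5 (n_2 = 3)
R_3 = 42.5 (n_3 = 5)
R_4 = 43.5 (n_4 = 4)
Step 3: H = 12/(N(N+1)) * sum(R_i^2/n_i) - 3(N+1)
     = 12/(17*18) * (32.5^2/5 + 34.5^2/3 + 42.5^2/5 + 43.5^2/4) - 3*18
     = 0.039216 * 1442.31 - 54
     = 2.561275.
Step 4: Ties present; correction factor C = 1 - 12/(17^3 - 17) = 0.997549. Corrected H = 2.561275 / 0.997549 = 2.567568.
Step 5: Under H0, H ~ chi^2(3); p-value = 0.463204.
Step 6: alpha = 0.1. fail to reject H0.

H = 2.5676, df = 3, p = 0.463204, fail to reject H0.


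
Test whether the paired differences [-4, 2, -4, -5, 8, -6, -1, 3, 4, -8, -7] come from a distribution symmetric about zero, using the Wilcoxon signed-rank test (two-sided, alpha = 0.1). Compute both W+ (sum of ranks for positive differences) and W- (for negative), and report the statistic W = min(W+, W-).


Step 1: Drop any zero differences (none here) and take |d_i|.
|d| = [4, 2, 4, 5, 8, 6, 1, 3, 4, 8, 7]
Step 2: Midrank |d_i| (ties get averaged ranks).
ranks: |4|->5, |2|->2, |4|->5, |5|->7, |8|->10.5, |6|->8, |1|->1, |3|->3, |4|->5, |8|->10.5, |7|->9
Step 3: Attach original signs; sum ranks with positive sign and with negative sign.
W+ = 2 + 10.5 + 3 + 5 = 20.5
W- = 5 + 5 + 7 + 8 + 1 + 10.5 + 9 = 45.5
(Check: W+ + W- = 66 should equal n(n+1)/2 = 66.)
Step 4: Test statistic W = min(W+, W-) = 20.5.
Step 5: Ties in |d|, so use the tie-corrected normal approximation.
        E[W] = n(n+1)/4 = 11*12/4 = 33.
        Tie groups: |d|=4 (t=3), |d|=8 (t=2); sum(t^3 - t) = 30.
        Var[W] = n(n+1)(2n+1)/24 - sum(t^3-t)/48 = 3036/24 - 30/48 = 125.875.
        z = (W - E[W]) / sqrt(Var[W]) = (20.5 - 33) / 11.2194 = -1.1141.
        Two-sided p = 2*Phi(z) = 0.265219.
Step 6: alpha = 0.1. fail to reject H0.

W+ = 20.5, W- = 45.5, W = min = 20.5, p = 0.265219, fail to reject H0.


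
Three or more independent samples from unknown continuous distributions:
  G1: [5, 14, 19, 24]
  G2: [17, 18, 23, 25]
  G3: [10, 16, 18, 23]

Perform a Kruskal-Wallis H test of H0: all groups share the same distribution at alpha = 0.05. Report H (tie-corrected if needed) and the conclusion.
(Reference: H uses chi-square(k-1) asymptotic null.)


Step 1: Combine all N = 12 observations and assign midranks.
sorted (value, group, rank): (5,G1,1), (10,G3,2), (14,G1,3), (16,G3,4), (17,G2,5), (18,G2,6.5), (18,G3,6.5), (19,G1,8), (23,G2,9.5), (23,G3,9.5), (24,G1,11), (25,G2,12)
Step 2: Sum ranks within each group.
R_1 = 23 (n_1 = 4)
R_2 = 33 (n_2 = 4)
R_3 = 22 (n_3 = 4)
Step 3: H = 12/(N(N+1)) * sum(R_i^2/n_i) - 3(N+1)
     = 12/(12*13) * (23^2/4 + 33^2/4 + 22^2/4) - 3*13
     = 0.076923 * 525.5 - 39
     = 1.423077.
Step 4: Ties present; correction factor C = 1 - 12/(12^3 - 12) = 0.993007. Corrected H = 1.423077 / 0.993007 = 1.433099.
Step 5: Under H0, H ~ chi^2(2); p-value = 0.488435.
Step 6: alpha = 0.05. fail to reject H0.

H = 1.4331, df = 2, p = 0.488435, fail to reject H0.


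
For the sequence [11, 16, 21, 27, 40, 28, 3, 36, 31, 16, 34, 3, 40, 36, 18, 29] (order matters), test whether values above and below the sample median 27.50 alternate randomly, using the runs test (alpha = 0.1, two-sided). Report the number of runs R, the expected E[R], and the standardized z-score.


Step 1: Compute median = 27.50; label A = above, B = below.
Labels in order: BBBBAABAABABAABA  (n_A = 8, n_B = 8)
Step 2: Count runs R = 10.
Step 3: Under H0 (random ordering), E[R] = 2*n_A*n_B/(n_A+n_B) + 1 = 2*8*8/16 + 1 = 9.0000.
        Var[R] = 2*n_A*n_B*(2*n_A*n_B - n_A - n_B) / ((n_A+n_B)^2 * (n_A+n_B-1)) = 14336/3840 = 3.7333.
        SD[R] = 1.9322.
Step 4: Continuity-corrected z = (R - 0.5 - E[R]) / SD[R] = (10 - 0.5 - 9.0000) / 1.9322 = 0.2588.
Step 5: Two-sided p-value via normal approximation = 2*(1 - Phi(|z|)) = 0.795809.
Step 6: alpha = 0.1. fail to reject H0.

R = 10, z = 0.2588, p = 0.795809, fail to reject H0.


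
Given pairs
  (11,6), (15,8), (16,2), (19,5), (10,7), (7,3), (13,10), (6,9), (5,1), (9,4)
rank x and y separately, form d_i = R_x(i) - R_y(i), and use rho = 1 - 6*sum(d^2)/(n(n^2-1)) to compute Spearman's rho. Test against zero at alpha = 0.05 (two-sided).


Step 1: Rank x and y separately (midranks; no ties here).
rank(x): 11->6, 15->8, 16->9, 19->10, 10->5, 7->3, 13->7, 6->2, 5->1, 9->4
rank(y): 6->6, 8->8, 2->2, 5->5, 7->7, 3->3, 10->10, 9->9, 1->1, 4->4
Step 2: d_i = R_x(i) - R_y(i); compute d_i^2.
  (6-6)^2=0, (8-8)^2=0, (9-2)^2=49, (10-5)^2=25, (5-7)^2=4, (3-3)^2=0, (7-10)^2=9, (2-9)^2=49, (1-1)^2=0, (4-4)^2=0
sum(d^2) = 136.
Step 3: rho = 1 - 6*136 / (10*(10^2 - 1)) = 1 - 816/990 = 0.175758.
Step 4: Under H0, t = rho * sqrt((n-2)/(1-rho^2)) = 0.5050 ~ t(8).
Step 5: Two-sided p-value from the t-distribution with 8 df = 0.627188.
Step 6: alpha = 0.05. fail to reject H0.

rho = 0.1758, p = 0.627188, fail to reject H0 at alpha = 0.05.


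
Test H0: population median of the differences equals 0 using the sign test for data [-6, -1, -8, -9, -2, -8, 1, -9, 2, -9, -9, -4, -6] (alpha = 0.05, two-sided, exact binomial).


Step 1: Discard zero differences. Original n = 13; n_eff = number of nonzero differences = 13.
Nonzero differences (with sign): -6, -1, -8, -9, -2, -8, +1, -9, +2, -9, -9, -4, -6
Step 2: Count signs: positive = 2, negative = 11.
Step 3: Under H0: P(positive) = 0.5, so the number of positives S ~ Bin(13, 0.5).
Step 4: Two-sided exact p-value = sum of Bin(13,0.5) probabilities at or below the observed probability = 0.022461.
Step 5: alpha = 0.05. reject H0.

n_eff = 13, pos = 2, neg = 11, p = 0.022461, reject H0.


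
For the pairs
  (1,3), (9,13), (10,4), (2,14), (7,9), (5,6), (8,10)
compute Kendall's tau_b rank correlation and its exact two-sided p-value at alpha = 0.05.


Step 1: Enumerate the 21 unordered pairs (i,j) with i<j and classify each by sign(x_j-x_i) * sign(y_j-y_i).
  (1,2):dx=+8,dy=+10->C; (1,3):dx=+9,dy=+1->C; (1,4):dx=+1,dy=+11->C; (1,5):dx=+6,dy=+6->C
  (1,6):dx=+4,dy=+3->C; (1,7):dx=+7,dy=+7->C; (2,3):dx=+1,dy=-9->D; (2,4):dx=-7,dy=+1->D
  (2,5):dx=-2,dy=-4->C; (2,6):dx=-4,dy=-7->C; (2,7):dx=-1,dy=-3->C; (3,4):dx=-8,dy=+10->D
  (3,5):dx=-3,dy=+5->D; (3,6):dx=-5,dy=+2->D; (3,7):dx=-2,dy=+6->D; (4,5):dx=+5,dy=-5->D
  (4,6):dx=+3,dy=-8->D; (4,7):dx=+6,dy=-4->D; (5,6):dx=-2,dy=-3->C; (5,7):dx=+1,dy=+1->C
  (6,7):dx=+3,dy=+4->C
Step 2: C = 12, D = 9, total pairs = 21.
Step 3: tau = (C - D)/(n(n-1)/2) = (12 - 9)/21 = 0.142857.
Step 4: Exact two-sided p-value (enumerate n! = 5040 permutations of y under H0): p = 0.772619.
Step 5: alpha = 0.05. fail to reject H0.

tau_b = 0.1429 (C=12, D=9), p = 0.772619, fail to reject H0.


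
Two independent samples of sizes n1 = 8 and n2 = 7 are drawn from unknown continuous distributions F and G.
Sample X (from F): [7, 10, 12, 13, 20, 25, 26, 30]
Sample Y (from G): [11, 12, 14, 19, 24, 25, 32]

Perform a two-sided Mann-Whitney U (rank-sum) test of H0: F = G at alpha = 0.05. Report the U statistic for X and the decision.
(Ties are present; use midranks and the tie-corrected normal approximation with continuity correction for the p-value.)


Step 1: Combine and sort all 15 observations; assign midranks.
sorted (value, group): (7,X), (10,X), (11,Y), (12,X), (12,Y), (13,X), (14,Y), (19,Y), (20,X), (24,Y), (25,X), (25,Y), (26,X), (30,X), (32,Y)
ranks: 7->1, 10->2, 11->3, 12->4.5, 12->4.5, 13->6, 14->7, 19->8, 20->9, 24->10, 25->11.5, 25->11.5, 26->13, 30->14, 32->15
Step 2: Rank sum for X: R1 = 1 + 2 + 4.5 + 6 + 9 + 11.5 + 13 + 14 = 61.
Step 3: U_X = R1 - n1(n1+1)/2 = 61 - 8*9/2 = 61 - 36 = 25.
       U_Y = n1*n2 - U_X = 56 - 25 = 31.
Step 4: Ties are present, so use the tie-corrected normal approximation (with continuity correction) for the p-value.
Step 5: p-value = 0.771941; compare to alpha = 0.05. fail to reject H0.

U_X = 25, p = 0.771941, fail to reject H0 at alpha = 0.05.


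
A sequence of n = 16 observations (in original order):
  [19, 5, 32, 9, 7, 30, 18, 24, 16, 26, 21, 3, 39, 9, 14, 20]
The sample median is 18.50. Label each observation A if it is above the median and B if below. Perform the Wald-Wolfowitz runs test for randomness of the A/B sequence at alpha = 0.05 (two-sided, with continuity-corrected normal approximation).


Step 1: Compute median = 18.50; label A = above, B = below.
Labels in order: ABABBABABAABABBA  (n_A = 8, n_B = 8)
Step 2: Count runs R = 13.
Step 3: Under H0 (random ordering), E[R] = 2*n_A*n_B/(n_A+n_B) + 1 = 2*8*8/16 + 1 = 9.0000.
        Var[R] = 2*n_A*n_B*(2*n_A*n_B - n_A - n_B) / ((n_A+n_B)^2 * (n_A+n_B-1)) = 14336/3840 = 3.7333.
        SD[R] = 1.9322.
Step 4: Continuity-corrected z = (R - 0.5 - E[R]) / SD[R] = (13 - 0.5 - 9.0000) / 1.9322 = 1.8114.
Step 5: Two-sided p-value via normal approximation = 2*(1 - Phi(|z|)) = 0.070076.
Step 6: alpha = 0.05. fail to reject H0.

R = 13, z = 1.8114, p = 0.070076, fail to reject H0.


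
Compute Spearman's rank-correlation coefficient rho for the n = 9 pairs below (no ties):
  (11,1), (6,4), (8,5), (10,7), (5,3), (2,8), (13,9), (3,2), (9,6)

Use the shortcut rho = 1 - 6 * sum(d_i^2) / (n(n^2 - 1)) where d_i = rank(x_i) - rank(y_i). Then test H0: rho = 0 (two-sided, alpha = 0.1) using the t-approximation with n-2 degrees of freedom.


Step 1: Rank x and y separately (midranks; no ties here).
rank(x): 11->8, 6->4, 8->5, 10->7, 5->3, 2->1, 13->9, 3->2, 9->6
rank(y): 1->1, 4->4, 5->5, 7->7, 3->3, 8->8, 9->9, 2->2, 6->6
Step 2: d_i = R_x(i) - R_y(i); compute d_i^2.
  (8-1)^2=49, (4-4)^2=0, (5-5)^2=0, (7-7)^2=0, (3-3)^2=0, (1-8)^2=49, (9-9)^2=0, (2-2)^2=0, (6-6)^2=0
sum(d^2) = 98.
Step 3: rho = 1 - 6*98 / (9*(9^2 - 1)) = 1 - 588/720 = 0.183333.
Step 4: Under H0, t = rho * sqrt((n-2)/(1-rho^2)) = 0.4934 ~ t(7).
Step 5: Two-sided p-value from the t-distribution with 7 df = 0.636820.
Step 6: alpha = 0.1. fail to reject H0.

rho = 0.1833, p = 0.636820, fail to reject H0 at alpha = 0.1.


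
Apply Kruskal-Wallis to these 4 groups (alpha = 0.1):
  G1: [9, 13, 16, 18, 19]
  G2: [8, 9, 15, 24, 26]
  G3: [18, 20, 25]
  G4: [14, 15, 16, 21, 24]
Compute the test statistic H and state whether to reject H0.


Step 1: Combine all N = 18 observations and assign midranks.
sorted (value, group, rank): (8,G2,1), (9,G1,2.5), (9,G2,2.5), (13,G1,4), (14,G4,5), (15,G2,6.5), (15,G4,6.5), (16,G1,8.5), (16,G4,8.5), (18,G1,10.5), (18,G3,10.5), (19,G1,12), (20,G3,13), (21,G4,14), (24,G2,15.5), (24,G4,15.5), (25,G3,17), (26,G2,18)
Step 2: Sum ranks within each group.
R_1 = 37.5 (n_1 = 5)
R_2 = 43.5 (n_2 = 5)
R_3 = 40.5 (n_3 = 3)
R_4 = 49.5 (n_4 = 5)
Step 3: H = 12/(N(N+1)) * sum(R_i^2/n_i) - 3(N+1)
     = 12/(18*19) * (37.5^2/5 + 43.5^2/5 + 40.5^2/3 + 49.5^2/5) - 3*19
     = 0.035088 * 1696.5 - 57
     = 2.526316.
Step 4: Ties present; correction factor C = 1 - 30/(18^3 - 18) = 0.994840. Corrected H = 2.526316 / 0.994840 = 2.539419.
Step 5: Under H0, H ~ chi^2(3); p-value = 0.468209.
Step 6: alpha = 0.1. fail to reject H0.

H = 2.5394, df = 3, p = 0.468209, fail to reject H0.


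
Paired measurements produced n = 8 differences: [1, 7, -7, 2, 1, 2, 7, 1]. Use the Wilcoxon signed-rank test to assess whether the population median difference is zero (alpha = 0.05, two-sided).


Step 1: Drop any zero differences (none here) and take |d_i|.
|d| = [1, 7, 7, 2, 1, 2, 7, 1]
Step 2: Midrank |d_i| (ties get averaged ranks).
ranks: |1|->2, |7|->7, |7|->7, |2|->4.5, |1|->2, |2|->4.5, |7|->7, |1|->2
Step 3: Attach original signs; sum ranks with positive sign and with negative sign.
W+ = 2 + 7 + 4.5 + 2 + 4.5 + 7 + 2 = 29
W- = 7 = 7
(Check: W+ + W- = 36 should equal n(n+1)/2 = 36.)
Step 4: Test statistic W = min(W+, W-) = 7.
Step 5: Ties in |d|, so use the tie-corrected normal approximation.
        E[W] = n(n+1)/4 = 8*9/4 = 18.
        Tie groups: |d|=1 (t=3), |d|=2 (t=2), |d|=7 (t=3); sum(t^3 - t) = 54.
        Var[W] = n(n+1)(2n+1)/24 - sum(t^3-t)/48 = 1224/24 - 54/48 = 49.875.
        z = (W - E[W]) / sqrt(Var[W]) = (7 - 18) / 7.0622 = -1.5576.
        Two-sided p = 2*Phi(z) = 0.119332.
Step 6: alpha = 0.05. fail to reject H0.

W+ = 29, W- = 7, W = min = 7, p = 0.119332, fail to reject H0.


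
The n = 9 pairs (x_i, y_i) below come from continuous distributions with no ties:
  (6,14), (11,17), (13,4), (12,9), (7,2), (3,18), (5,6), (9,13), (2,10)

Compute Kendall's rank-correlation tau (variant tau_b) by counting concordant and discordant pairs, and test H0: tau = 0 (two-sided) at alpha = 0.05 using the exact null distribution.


Step 1: Enumerate the 36 unordered pairs (i,j) with i<j and classify each by sign(x_j-x_i) * sign(y_j-y_i).
  (1,2):dx=+5,dy=+3->C; (1,3):dx=+7,dy=-10->D; (1,4):dx=+6,dy=-5->D; (1,5):dx=+1,dy=-12->D
  (1,6):dx=-3,dy=+4->D; (1,7):dx=-1,dy=-8->C; (1,8):dx=+3,dy=-1->D; (1,9):dx=-4,dy=-4->C
  (2,3):dx=+2,dy=-13->D; (2,4):dx=+1,dy=-8->D; (2,5):dx=-4,dy=-15->C; (2,6):dx=-8,dy=+1->D
  (2,7):dx=-6,dy=-11->C; (2,8):dx=-2,dy=-4->C; (2,9):dx=-9,dy=-7->C; (3,4):dx=-1,dy=+5->D
  (3,5):dx=-6,dy=-2->C; (3,6):dx=-10,dy=+14->D; (3,7):dx=-8,dy=+2->D; (3,8):dx=-4,dy=+9->D
  (3,9):dx=-11,dy=+6->D; (4,5):dx=-5,dy=-7->C; (4,6):dx=-9,dy=+9->D; (4,7):dx=-7,dy=-3->C
  (4,8):dx=-3,dy=+4->D; (4,9):dx=-10,dy=+1->D; (5,6):dx=-4,dy=+16->D; (5,7):dx=-2,dy=+4->D
  (5,8):dx=+2,dy=+11->C; (5,9):dx=-5,dy=+8->D; (6,7):dx=+2,dy=-12->D; (6,8):dx=+6,dy=-5->D
  (6,9):dx=-1,dy=-8->C; (7,8):dx=+4,dy=+7->C; (7,9):dx=-3,dy=+4->D; (8,9):dx=-7,dy=-3->C
Step 2: C = 14, D = 22, total pairs = 36.
Step 3: tau = (C - D)/(n(n-1)/2) = (14 - 22)/36 = -0.222222.
Step 4: Exact two-sided p-value (enumerate n! = 362880 permutations of y under H0): p = 0.476709.
Step 5: alpha = 0.05. fail to reject H0.

tau_b = -0.2222 (C=14, D=22), p = 0.476709, fail to reject H0.


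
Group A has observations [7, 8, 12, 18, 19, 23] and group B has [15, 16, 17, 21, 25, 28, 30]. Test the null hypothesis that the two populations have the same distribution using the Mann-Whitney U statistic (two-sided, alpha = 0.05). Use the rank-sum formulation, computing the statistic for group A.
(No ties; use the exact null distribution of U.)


Step 1: Combine and sort all 13 observations; assign midranks.
sorted (value, group): (7,X), (8,X), (12,X), (15,Y), (16,Y), (17,Y), (18,X), (19,X), (21,Y), (23,X), (25,Y), (28,Y), (30,Y)
ranks: 7->1, 8->2, 12->3, 15->4, 16->5, 17->6, 18->7, 19->8, 21->9, 23->10, 25->11, 28->12, 30->13
Step 2: Rank sum for X: R1 = 1 + 2 + 3 + 7 + 8 + 10 = 31.
Step 3: U_X = R1 - n1(n1+1)/2 = 31 - 6*7/2 = 31 - 21 = 10.
       U_Y = n1*n2 - U_X = 42 - 10 = 32.
Step 4: No ties, so the exact null distribution of U (based on enumerating the C(13,6) = 1716 equally likely rank assignments) gives the two-sided p-value.
Step 5: p-value = 0.137529; compare to alpha = 0.05. fail to reject H0.

U_X = 10, p = 0.137529, fail to reject H0 at alpha = 0.05.


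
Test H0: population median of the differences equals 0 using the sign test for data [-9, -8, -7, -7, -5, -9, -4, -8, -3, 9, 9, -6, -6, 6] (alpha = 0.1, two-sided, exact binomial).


Step 1: Discard zero differences. Original n = 14; n_eff = number of nonzero differences = 14.
Nonzero differences (with sign): -9, -8, -7, -7, -5, -9, -4, -8, -3, +9, +9, -6, -6, +6
Step 2: Count signs: positive = 3, negative = 11.
Step 3: Under H0: P(positive) = 0.5, so the number of positives S ~ Bin(14, 0.5).
Step 4: Two-sided exact p-value = sum of Bin(14,0.5) probabilities at or below the observed probability = 0.057373.
Step 5: alpha = 0.1. reject H0.

n_eff = 14, pos = 3, neg = 11, p = 0.057373, reject H0.


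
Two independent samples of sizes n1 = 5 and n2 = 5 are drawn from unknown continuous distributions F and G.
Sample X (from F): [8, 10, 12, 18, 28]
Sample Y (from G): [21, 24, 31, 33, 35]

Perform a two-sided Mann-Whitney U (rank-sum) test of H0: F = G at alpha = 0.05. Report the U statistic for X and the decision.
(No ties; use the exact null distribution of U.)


Step 1: Combine and sort all 10 observations; assign midranks.
sorted (value, group): (8,X), (10,X), (12,X), (18,X), (21,Y), (24,Y), (28,X), (31,Y), (33,Y), (35,Y)
ranks: 8->1, 10->2, 12->3, 18->4, 21->5, 24->6, 28->7, 31->8, 33->9, 35->10
Step 2: Rank sum for X: R1 = 1 + 2 + 3 + 4 + 7 = 17.
Step 3: U_X = R1 - n1(n1+1)/2 = 17 - 5*6/2 = 17 - 15 = 2.
       U_Y = n1*n2 - U_X = 25 - 2 = 23.
Step 4: No ties, so the exact null distribution of U (based on enumerating the C(10,5) = 252 equally likely rank assignments) gives the two-sided p-value.
Step 5: p-value = 0.031746; compare to alpha = 0.05. reject H0.

U_X = 2, p = 0.031746, reject H0 at alpha = 0.05.


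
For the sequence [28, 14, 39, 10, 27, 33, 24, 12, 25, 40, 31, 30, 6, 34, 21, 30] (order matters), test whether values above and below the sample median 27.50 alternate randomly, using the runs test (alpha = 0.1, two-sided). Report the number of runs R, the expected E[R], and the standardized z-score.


Step 1: Compute median = 27.50; label A = above, B = below.
Labels in order: ABABBABBBAAABABA  (n_A = 8, n_B = 8)
Step 2: Count runs R = 11.
Step 3: Under H0 (random ordering), E[R] = 2*n_A*n_B/(n_A+n_B) + 1 = 2*8*8/16 + 1 = 9.0000.
        Var[R] = 2*n_A*n_B*(2*n_A*n_B - n_A - n_B) / ((n_A+n_B)^2 * (n_A+n_B-1)) = 14336/3840 = 3.7333.
        SD[R] = 1.9322.
Step 4: Continuity-corrected z = (R - 0.5 - E[R]) / SD[R] = (11 - 0.5 - 9.0000) / 1.9322 = 0.7763.
Step 5: Two-sided p-value via normal approximation = 2*(1 - Phi(|z|)) = 0.437558.
Step 6: alpha = 0.1. fail to reject H0.

R = 11, z = 0.7763, p = 0.437558, fail to reject H0.


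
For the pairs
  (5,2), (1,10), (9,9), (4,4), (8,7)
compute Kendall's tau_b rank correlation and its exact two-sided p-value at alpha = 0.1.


Step 1: Enumerate the 10 unordered pairs (i,j) with i<j and classify each by sign(x_j-x_i) * sign(y_j-y_i).
  (1,2):dx=-4,dy=+8->D; (1,3):dx=+4,dy=+7->C; (1,4):dx=-1,dy=+2->D; (1,5):dx=+3,dy=+5->C
  (2,3):dx=+8,dy=-1->D; (2,4):dx=+3,dy=-6->D; (2,5):dx=+7,dy=-3->D; (3,4):dx=-5,dy=-5->C
  (3,5):dx=-1,dy=-2->C; (4,5):dx=+4,dy=+3->C
Step 2: C = 5, D = 5, total pairs = 10.
Step 3: tau = (C - D)/(n(n-1)/2) = (5 - 5)/10 = 0.000000.
Step 4: Exact two-sided p-value (enumerate n! = 120 permutations of y under H0): p = 1.000000.
Step 5: alpha = 0.1. fail to reject H0.

tau_b = 0.0000 (C=5, D=5), p = 1.000000, fail to reject H0.


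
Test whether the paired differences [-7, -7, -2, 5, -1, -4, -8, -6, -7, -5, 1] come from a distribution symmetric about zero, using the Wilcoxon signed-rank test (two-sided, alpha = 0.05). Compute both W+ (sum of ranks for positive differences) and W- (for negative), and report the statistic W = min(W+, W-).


Step 1: Drop any zero differences (none here) and take |d_i|.
|d| = [7, 7, 2, 5, 1, 4, 8, 6, 7, 5, 1]
Step 2: Midrank |d_i| (ties get averaged ranks).
ranks: |7|->9, |7|->9, |2|->3, |5|->5.5, |1|->1.5, |4|->4, |8|->11, |6|->7, |7|->9, |5|->5.5, |1|->1.5
Step 3: Attach original signs; sum ranks with positive sign and with negative sign.
W+ = 5.5 + 1.5 = 7
W- = 9 + 9 + 3 + 1.5 + 4 + 11 + 7 + 9 + 5.5 = 59
(Check: W+ + W- = 66 should equal n(n+1)/2 = 66.)
Step 4: Test statistic W = min(W+, W-) = 7.
Step 5: Ties in |d|, so use the tie-corrected normal approximation.
        E[W] = n(n+1)/4 = 11*12/4 = 33.
        Tie groups: |d|=1 (t=2), |d|=5 (t=2), |d|=7 (t=3); sum(t^3 - t) = 36.
        Var[W] = n(n+1)(2n+1)/24 - sum(t^3-t)/48 = 3036/24 - 36/48 = 125.75.
        z = (W - E[W]) / sqrt(Var[W]) = (7 - 33) / 11.2138 = -2.3186.
        Two-sided p = 2*Phi(z) = 0.020419.
Step 6: alpha = 0.05. reject H0.

W+ = 7, W- = 59, W = min = 7, p = 0.020419, reject H0.


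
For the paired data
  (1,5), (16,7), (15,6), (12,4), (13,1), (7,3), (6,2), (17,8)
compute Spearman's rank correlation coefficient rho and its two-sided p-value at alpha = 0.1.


Step 1: Rank x and y separately (midranks; no ties here).
rank(x): 1->1, 16->7, 15->6, 12->4, 13->5, 7->3, 6->2, 17->8
rank(y): 5->5, 7->7, 6->6, 4->4, 1->1, 3->3, 2->2, 8->8
Step 2: d_i = R_x(i) - R_y(i); compute d_i^2.
  (1-5)^2=16, (7-7)^2=0, (6-6)^2=0, (4-4)^2=0, (5-1)^2=16, (3-3)^2=0, (2-2)^2=0, (8-8)^2=0
sum(d^2) = 32.
Step 3: rho = 1 - 6*32 / (8*(8^2 - 1)) = 1 - 192/504 = 0.619048.
Step 4: Under H0, t = rho * sqrt((n-2)/(1-rho^2)) = 1.9308 ~ t(6).
Step 5: Two-sided p-value from the t-distribution with 6 df = 0.101733.
Step 6: alpha = 0.1. fail to reject H0.

rho = 0.6190, p = 0.101733, fail to reject H0 at alpha = 0.1.


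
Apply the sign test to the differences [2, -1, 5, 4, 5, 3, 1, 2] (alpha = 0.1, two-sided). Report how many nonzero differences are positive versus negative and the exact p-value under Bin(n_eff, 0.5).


Step 1: Discard zero differences. Original n = 8; n_eff = number of nonzero differences = 8.
Nonzero differences (with sign): +2, -1, +5, +4, +5, +3, +1, +2
Step 2: Count signs: positive = 7, negative = 1.
Step 3: Under H0: P(positive) = 0.5, so the number of positives S ~ Bin(8, 0.5).
Step 4: Two-sided exact p-value = sum of Bin(8,0.5) probabilities at or below the observed probability = 0.070312.
Step 5: alpha = 0.1. reject H0.

n_eff = 8, pos = 7, neg = 1, p = 0.070312, reject H0.


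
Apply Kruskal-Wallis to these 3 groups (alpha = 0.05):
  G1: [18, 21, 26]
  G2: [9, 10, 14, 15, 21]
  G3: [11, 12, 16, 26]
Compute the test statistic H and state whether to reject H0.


Step 1: Combine all N = 12 observations and assign midranks.
sorted (value, group, rank): (9,G2,1), (10,G2,2), (11,G3,3), (12,G3,4), (14,G2,5), (15,G2,6), (16,G3,7), (18,G1,8), (21,G1,9.5), (21,G2,9.5), (26,G1,11.5), (26,G3,11.5)
Step 2: Sum ranks within each group.
R_1 = 29 (n_1 = 3)
R_2 = 23.5 (n_2 = 5)
R_3 = 25.5 (n_3 = 4)
Step 3: H = 12/(N(N+1)) * sum(R_i^2/n_i) - 3(N+1)
     = 12/(12*13) * (29^2/3 + 23.5^2/5 + 25.5^2/4) - 3*13
     = 0.076923 * 553.346 - 39
     = 3.565064.
Step 4: Ties present; correction factor C = 1 - 12/(12^3 - 12) = 0.993007. Corrected H = 3.565064 / 0.993007 = 3.590170.
Step 5: Under H0, H ~ chi^2(2); p-value = 0.166113.
Step 6: alpha = 0.05. fail to reject H0.

H = 3.5902, df = 2, p = 0.166113, fail to reject H0.


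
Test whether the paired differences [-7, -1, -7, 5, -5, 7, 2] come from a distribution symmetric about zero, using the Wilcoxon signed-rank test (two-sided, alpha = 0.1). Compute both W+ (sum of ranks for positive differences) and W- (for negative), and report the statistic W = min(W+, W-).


Step 1: Drop any zero differences (none here) and take |d_i|.
|d| = [7, 1, 7, 5, 5, 7, 2]
Step 2: Midrank |d_i| (ties get averaged ranks).
ranks: |7|->6, |1|->1, |7|->6, |5|->3.5, |5|->3.5, |7|->6, |2|->2
Step 3: Attach original signs; sum ranks with positive sign and with negative sign.
W+ = 3.5 + 6 + 2 = 11.5
W- = 6 + 1 + 6 + 3.5 = 16.5
(Check: W+ + W- = 28 should equal n(n+1)/2 = 28.)
Step 4: Test statistic W = min(W+, W-) = 11.5.
Step 5: Ties in |d|, so use the tie-corrected normal approximation.
        E[W] = n(n+1)/4 = 7*8/4 = 14.
        Tie groups: |d|=5 (t=2), |d|=7 (t=3); sum(t^3 - t) = 30.
        Var[W] = n(n+1)(2n+1)/24 - sum(t^3-t)/48 = 840/24 - 30/48 = 34.375.
        z = (W - E[W]) / sqrt(Var[W]) = (11.5 - 14) / 5.8630 = -0.4264.
        Two-sided p = 2*Phi(z) = 0.669815.
Step 6: alpha = 0.1. fail to reject H0.

W+ = 11.5, W- = 16.5, W = min = 11.5, p = 0.669815, fail to reject H0.
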